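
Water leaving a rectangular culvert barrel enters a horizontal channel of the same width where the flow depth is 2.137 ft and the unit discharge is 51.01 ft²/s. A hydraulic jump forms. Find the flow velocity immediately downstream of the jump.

V₁ = q/y₁ = 51.01/2.137 = 23.87 ft/s. Fr₁ = V₁/√(g·y₁) = 23.87/√(32.2×2.137) = 2.878.
From the momentum equation for a rectangular channel, y₂/y₁ = ½[√(1 + 8Fr₁²) − 1] = ½[√67.242 − 1] = 3.600.
y₂ = 3.600 × 2.137 = 7.693 ft.
V₂ = q/y₂ = 51.01/7.693 = 6.630 ft/s.

V₂ = 6.630 ft/s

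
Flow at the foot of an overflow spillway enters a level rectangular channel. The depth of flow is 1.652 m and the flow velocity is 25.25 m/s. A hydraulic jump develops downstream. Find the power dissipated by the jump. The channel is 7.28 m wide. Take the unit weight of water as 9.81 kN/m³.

Fr₁ = V₁/√(g·y₁) = 25.25/√(9.81×1.652) = 6.272.
Conjugate-depth relation: y₂/y₁ = ½[√(1 + 8Fr₁²) − 1] = ½[√315.73 − 1] = 8.384.
y₂ = 8.384 × 1.652 = 13.85 m.
q = V₁·y₁ = 25.25 × 1.652 = 41.71 m²/s. V₂ = q/y₂ = 41.71/13.85 = 3.012 m/s. E₁ = y₁ + V₁²/2g = 34.15 m; E₂ = y₂ + V₂²/2g = 14.31 m. ΔE = E₁ − E₂ = 19.83 m.
Q = q·b = 41.71 × 7.28 = 303.7 m³/s. P = γ·Q·ΔE = 9.81 × 303.7 × 19.83 = 59087 kW.

P = 59087 kW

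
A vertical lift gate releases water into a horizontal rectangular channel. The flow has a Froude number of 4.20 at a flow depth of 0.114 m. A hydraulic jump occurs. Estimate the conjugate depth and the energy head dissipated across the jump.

Fr₁ = 4.20 (given).
Sequent-depth ratio: y₂/y₁ = ½[√(1 + 8Fr₁²) − 1] = ½[√142.1 − 1] = 5.46.
y₂ = 5.46 × 0.114 = 0.623 m.
V₁ = Fr₁·√(g·y₁) = 4.20×√(9.81×0.114) = 4.44 m/s; q = V₁·y₁ = 0.506 m²/s. V₂ = q/y₂ = 0.506/0.623 = 0.813 m/s. E₁ = y₁ + V₁²/2g = 1.12 m; E₂ = y₂ + V₂²/2g = 0.656 m. ΔE = E₁ − E₂ = 0.463 m.

y₂ = 0.623 m; ΔE = 0.463 m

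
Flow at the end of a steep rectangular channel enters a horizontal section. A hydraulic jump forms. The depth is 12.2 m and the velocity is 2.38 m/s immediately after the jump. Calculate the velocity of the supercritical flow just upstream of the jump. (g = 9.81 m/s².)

Fr₂ = V₂/√(g·y₂) = 2.38/√(9.81×12.2) = 0.218.
Applying the sequent-depth relation in reverse, y₁/y₂ = ½[√(1 + 8Fr₂²) − 1] = ½[√1.379 − 1] = 0.0871.
y₁ = 0.0871 × 12.2 = 1.06 m.
V₁ = q/y₁ = 29.0/1.06 = 27.3 m/s.

V₁ = 27.3 m/s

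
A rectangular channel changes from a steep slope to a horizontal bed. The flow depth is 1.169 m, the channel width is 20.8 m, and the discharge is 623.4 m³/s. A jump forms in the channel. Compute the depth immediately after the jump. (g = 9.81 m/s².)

q = Q/b = 623.4/20.8 = 29.97 m²/s; V₁ = q/y₁ = 25.64 m/s. Fr₁ = V₁/√(g·y₁) = 7.571.
From the momentum equation for a rectangular channel, y₂/y₁ = ½[√(1 + 8Fr₁²) − 1] = ½[√459.55 − 1] = 10.22.
y₂ = 10.22 × 1.169 = 11.95 m.

y₂ = 11.95 m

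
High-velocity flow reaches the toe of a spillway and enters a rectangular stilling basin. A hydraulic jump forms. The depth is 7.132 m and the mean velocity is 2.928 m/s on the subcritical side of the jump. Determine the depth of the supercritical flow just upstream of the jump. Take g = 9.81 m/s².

y₁ = 1.452 m

Fr₂ = V₂/√(g·y₂) = 2.928/√(9.81×7.132) = 0.3501.
Applying the sequent-depth relation in reverse, y₁/y₂ = ½[√(1 + 8Fr₂²) − 1] = ½[√1.9803 − 1] = 0.2036.
y₁ = 0.2036 × 7.132 = 1.452 m.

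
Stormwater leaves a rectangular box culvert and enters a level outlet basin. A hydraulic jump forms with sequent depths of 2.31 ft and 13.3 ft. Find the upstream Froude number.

For a rectangular channel the momentum equation gives q² = ½·g·y₁·y₂·(y₁ + y₂) = ½×32.2×2.31×13.3×15.6 = 7721.
q = √7721 = 87.9 ft²/s.
V₁ = q/y₁ = 38.0 ft/s; Fr₁ = V₁/√(g·y₁) = 4.41.

Fr₁ = 4.41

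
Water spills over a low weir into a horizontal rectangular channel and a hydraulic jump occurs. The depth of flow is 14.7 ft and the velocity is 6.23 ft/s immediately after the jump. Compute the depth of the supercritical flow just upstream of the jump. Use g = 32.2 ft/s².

Fr₂ = V₂/√(g·y₂) = 6.23/√(32.2×14.7) = 0.286.
Applying the sequent-depth relation in reverse, y₁/y₂ = ½[√(1 + 8Fr₂²) − 1] = ½[√1.656 − 1] = 0.143.
y₁ = 0.143 × 14.7 = 2.11 ft.

y₁ = 2.11 ft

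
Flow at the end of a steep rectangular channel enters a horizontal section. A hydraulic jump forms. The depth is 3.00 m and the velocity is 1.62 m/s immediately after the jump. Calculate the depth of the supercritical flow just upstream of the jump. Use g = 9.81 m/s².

Fr₂ = V₂/√(g·y₂) = 1.62/√(9.81×3.00) = 0.299.
From the momentum equation (using Fr₂), y₁/y₂ = ½[√(1 + 8Fr₂²) − 1] = ½[√1.713 − 1] = 0.154.
y₁ = 0.154 × 3.00 = 0.463 m.

y₁ = 0.463 m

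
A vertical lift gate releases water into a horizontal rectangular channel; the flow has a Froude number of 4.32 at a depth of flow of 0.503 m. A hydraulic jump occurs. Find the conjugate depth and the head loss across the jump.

y₂ = 2.83 m; ΔE = 2.22 m

Fr₁ = 4.32 (given).
Bélanger equation: y₂/y₁ = ½[√(1 + 8Fr₁²) − 1] = ½[√150.3 − 1] = 5.63.
y₂ = 5.63 × 0.503 = 2.83 m.
V₁ = Fr₁·√(g·y₁) = 4.32×√(9.81×0.503) = 9.60 m/s; q = V₁·y₁ = 4.83 m²/s. V₂ = q/y₂ = 4.83/2.83 = 1.70 m/s. E₁ = y₁ + V₁²/2g = 5.20 m; E₂ = y₂ + V₂²/2g = 2.98 m. ΔE = E₁ − E₂ = 2.22 m.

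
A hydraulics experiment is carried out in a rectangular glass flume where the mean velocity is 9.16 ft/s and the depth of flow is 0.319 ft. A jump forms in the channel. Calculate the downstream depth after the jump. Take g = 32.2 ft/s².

Fr₁ = V₁/√(g·y₁) = 9.16/√(32.2×0.319) = 2.86.
Conjugate-depth relation: y₂/y₁ = ½[√(1 + 8Fr₁²) − 1] = ½[√66.35 − 1] = 3.57.
y₂ = 3.57 × 0.319 = 1.14 ft.

y₂ = 1.14 ft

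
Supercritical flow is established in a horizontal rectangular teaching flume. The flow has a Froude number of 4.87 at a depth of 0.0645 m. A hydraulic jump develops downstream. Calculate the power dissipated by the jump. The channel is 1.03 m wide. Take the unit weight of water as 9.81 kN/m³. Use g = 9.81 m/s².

P = 1.00 kW

Fr₁ = 4.87 (given).
Bélanger equation: y₂/y₁ = ½[√(1 + 8Fr₁²) − 1] = ½[√190.7 − 1] = 6.41.
y₂ = 6.41 × 0.0645 = 0.413 m.
Head loss: ΔE = (y₂ − y₁)³/(4y₁y₂) = (0.413 − 0.0645)³/(4×0.0645×0.413) = 0.0424/0.107 = 0.398 m.
V₁ = Fr₁·√(g·y₁) = 4.87×√(9.81×0.0645) = 3.87 m/s; q = V₁·y₁ = 0.250 m²/s. Q = q·b = 0.250 × 1.03 = 0.257 m³/s. P = γ·Q·ΔE = 9.81 × 0.257 × 0.398 = 1.00 kW.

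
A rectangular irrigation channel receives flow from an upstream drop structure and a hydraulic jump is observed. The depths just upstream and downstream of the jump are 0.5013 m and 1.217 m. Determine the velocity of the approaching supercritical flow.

For a rectangular channel the momentum equation gives q² = ½·g·y₁·y₂·(y₁ + y₂) = ½×9.81×0.5013×1.217×1.718 = 5.142.
q = √5.142 = 2.268 m²/s.
V₁ = q/y₁ = 2.268/0.5013 = 4.523 m/s.

V₁ = 4.523 m/s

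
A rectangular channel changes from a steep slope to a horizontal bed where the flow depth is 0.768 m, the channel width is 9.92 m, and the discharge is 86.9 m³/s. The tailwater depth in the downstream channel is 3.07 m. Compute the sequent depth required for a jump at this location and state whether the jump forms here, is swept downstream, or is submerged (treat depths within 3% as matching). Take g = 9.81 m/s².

q = Q/b = 86.9/9.92 = 8.76 m²/s; V₁ = q/y₁ = 11.4 m/s. Fr₁ = V₁/√(g·y₁) = 4.16.
Conjugate-depth relation: y₂/y₁ = ½[√(1 + 8Fr₁²) − 1] = ½[√139.2 − 1] = 5.40.
y₂ = 5.40 × 0.768 = 4.15 m.
Tailwater y_tw = 3.07 m: y_tw < y₂, so the jump is swept downstream.

y₂ = 4.15 m; the jump is swept downstream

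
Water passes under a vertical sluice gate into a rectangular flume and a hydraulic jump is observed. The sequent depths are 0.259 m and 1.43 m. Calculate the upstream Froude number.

Fr₁ = 4.24

For a rectangular channel the momentum equation gives q² = ½·g·y₁·y₂·(y₁ + y₂) = ½×9.81×0.259×1.43×1.69 = 3.07.
q = √3.07 = 1.75 m²/s.
V₁ = q/y₁ = 6.76 m/s; Fr₁ = V₁/√(g·y₁) = 4.24.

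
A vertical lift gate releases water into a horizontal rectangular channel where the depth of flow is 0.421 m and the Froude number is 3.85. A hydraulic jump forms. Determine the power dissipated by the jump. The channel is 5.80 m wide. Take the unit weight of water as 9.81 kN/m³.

Fr₁ = 3.85 (given).
Conjugate-depth relation: y₂/y₁ = ½[√(1 + 8Fr₁²) − 1] = ½[√119.6 − 1] = 4.97.
y₂ = 4.97 × 0.421 = 2.09 m.
Head loss: ΔE = (y₂ − y₁)³/(4y₁y₂) = (2.09 − 0.421)³/(4×0.421×2.09) = 4.66/3.52 = 1.32 m.
V₁ = Fr₁·√(g·y₁) = 3.85×√(9.81×0.421) = 7.82 m/s; q = V₁·y₁ = 3.29 m²/s. Q = q·b = 3.29 × 5.80 = 19.1 m³/s. P = γ·Q·ΔE = 9.81 × 19.1 × 1.32 = 248 kW.

P = 248 kW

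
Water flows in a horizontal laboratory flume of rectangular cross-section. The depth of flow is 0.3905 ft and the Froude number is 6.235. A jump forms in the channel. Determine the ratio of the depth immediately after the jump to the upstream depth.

Fr₁ = 6.235 (given).
From the momentum equation for a rectangular channel, y₂/y₁ = ½[√(1 + 8Fr₁²) − 1] = ½[√312.00 − 1] = 8.332.

y₂/y₁ = 8.332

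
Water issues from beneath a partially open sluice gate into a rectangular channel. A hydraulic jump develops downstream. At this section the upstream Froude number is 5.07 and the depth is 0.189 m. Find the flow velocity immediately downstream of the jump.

V₂ = 1.03 m/s

Fr₁ = 5.07 (given).
Conjugate-depth relation: y₂/y₁ = ½[√(1 + 8Fr₁²) − 1] = ½[√206.6 − 1] = 6.69.
y₂ = 6.69 × 0.189 = 1.26 m.
V₁ = Fr₁·√(g·y₁) = 5.07×√(9.81×0.189) = 6.90 m/s; q = V₁·y₁ = 1.30 m²/s.
V₂ = q/y₂ = 1.30/1.26 = 1.03 m/s.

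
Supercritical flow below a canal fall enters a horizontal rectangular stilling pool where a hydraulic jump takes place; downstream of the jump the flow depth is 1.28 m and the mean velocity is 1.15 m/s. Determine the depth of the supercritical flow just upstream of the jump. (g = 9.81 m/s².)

y₁ = 0.229 m

Fr₂ = V₂/√(g·y₂) = 1.15/√(9.81×1.28) = 0.325.
Since the conjugate-depth ratio holds either way, y₁/y₂ = ½[√(1 + 8Fr₂²) − 1] = ½[√1.843 − 1] = 0.179.
y₁ = 0.179 × 1.28 = 0.229 m.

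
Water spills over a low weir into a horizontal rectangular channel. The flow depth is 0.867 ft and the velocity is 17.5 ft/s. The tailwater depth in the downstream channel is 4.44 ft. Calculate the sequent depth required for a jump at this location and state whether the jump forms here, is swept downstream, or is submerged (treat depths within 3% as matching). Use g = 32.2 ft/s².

Fr₁ = V₁/√(g·y₁) = 17.5/√(32.2×0.867) = 3.31.
Bélanger equation: y₂/y₁ = ½[√(1 + 8Fr₁²) − 1] = ½[√88.76 − 1] = 4.21.
y₂ = 4.21 × 0.867 = 3.65 ft.
Tailwater y_tw = 4.44 ft: y_tw > y₂, so the jump is submerged.

y₂ = 3.65 ft; the jump is submerged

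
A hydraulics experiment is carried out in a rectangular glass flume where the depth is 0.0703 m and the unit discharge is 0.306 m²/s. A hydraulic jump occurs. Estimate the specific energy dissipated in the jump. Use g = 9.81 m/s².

ΔE = 0.529 m

V₁ = q/y₁ = 0.306/0.0703 = 4.35 m/s. Fr₁ = V₁/√(g·y₁) = 4.35/√(9.81×0.0703) = 5.24.
Conjugate-depth relation: y₂/y₁ = ½[√(1 + 8Fr₁²) − 1] = ½[√220.8 − 1] = 6.93.
y₂ = 6.93 × 0.0703 = 0.487 m.
V₂ = q/y₂ = 0.306/0.487 = 0.628 m/s. E₁ = y₁ + V₁²/2g = 1.04 m; E₂ = y₂ + V₂²/2g = 0.507 m. ΔE = E₁ − E₂ = 0.529 m.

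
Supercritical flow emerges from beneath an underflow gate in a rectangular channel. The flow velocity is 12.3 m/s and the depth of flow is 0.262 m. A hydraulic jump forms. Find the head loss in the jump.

ΔE = 5.19 m

Fr₁ = V₁/√(g·y₁) = 12.3/√(9.81×0.262) = 7.67.
Sequent-depth ratio: y₂/y₁ = ½[√(1 + 8Fr₁²) − 1] = ½[√471.9 − 1] = 10.4.
y₂ = 10.4 × 0.262 = 2.71 m.
q = V₁·y₁ = 12.3 × 0.262 = 3.22 m²/s. V₂ = q/y₂ = 3.22/2.71 = 1.19 m/s. E₁ = y₁ + V₁²/2g = 7.97 m; E₂ = y₂ + V₂²/2g = 2.79 m. ΔE = E₁ − E₂ = 5.19 m.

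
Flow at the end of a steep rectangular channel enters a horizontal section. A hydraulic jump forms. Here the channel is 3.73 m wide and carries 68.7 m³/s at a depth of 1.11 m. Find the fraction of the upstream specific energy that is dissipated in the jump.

ΔE/E₁ = 0.493 (49.3%)

q = Q/b = 68.7/3.73 = 18.4 m²/s; V₁ = q/y₁ = 16.6 m/s. Fr₁ = V₁/√(g·y₁) = 5.03.
Sequent-depth ratio: y₂/y₁ = ½[√(1 + 8Fr₁²) − 1] = ½[√203.3 − 1] = 6.63.
y₂ = 6.63 × 1.11 = 7.36 m.
E₁ = y₁ + V₁²/2g = 15.1 m. ΔE = (y₂ − y₁)³/(4y₁y₂) = 7.47 m. ΔE/E₁ = 7.47/15.1 = 0.493.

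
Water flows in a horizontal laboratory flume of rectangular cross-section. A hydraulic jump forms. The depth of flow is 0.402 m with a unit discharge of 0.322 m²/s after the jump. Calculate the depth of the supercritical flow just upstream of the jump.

V₂ = q/y₂ = 0.322/0.402 = 0.801 m/s; Fr₂ = V₂/√(g·y₂) = 0.403.
Applying the sequent-depth relation in reverse, y₁/y₂ = ½[√(1 + 8Fr₂²) − 1] = ½[√2.302 − 1] = 0.259.
y₁ = 0.259 × 0.402 = 0.104 m.

y₁ = 0.104 m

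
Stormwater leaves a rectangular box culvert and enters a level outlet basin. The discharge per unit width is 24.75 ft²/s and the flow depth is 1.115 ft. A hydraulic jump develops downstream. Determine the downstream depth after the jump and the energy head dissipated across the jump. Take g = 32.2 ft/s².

V₁ = q/y₁ = 24.75/1.115 = 22.20 ft/s. Fr₁ = V₁/√(g·y₁) = 22.20/√(32.2×1.115) = 3.705.
Bélanger equation: y₂/y₁ = ½[√(1 + 8Fr₁²) − 1] = ½[√110.79 − 1] = 4.763.
y₂ = 4.763 × 1.115 = 5.311 ft.
V₂ = q/y₂ = 24.75/5.311 = 4.661 ft/s. E₁ = y₁ + V₁²/2g = 8.766 ft; E₂ = y₂ + V₂²/2g = 5.648 ft. ΔE = E₁ − E₂ = 3.118 ft.

y₂ = 5.311 ft; ΔE = 3.118 ft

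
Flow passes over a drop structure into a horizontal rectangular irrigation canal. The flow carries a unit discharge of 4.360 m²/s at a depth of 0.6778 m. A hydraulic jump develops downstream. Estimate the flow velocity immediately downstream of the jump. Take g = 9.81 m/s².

V₂ = 2.100 m/s

V₁ = q/y₁ = 4.360/0.6778 = 6.433 m/s. Fr₁ = V₁/√(g·y₁) = 6.433/√(9.81×0.6778) = 2.495.
Bélanger equation: y₂/y₁ = ½[√(1 + 8Fr₁²) − 1] = ½[√50.784 − 1] = 3.063.
y₂ = 3.063 × 0.6778 = 2.076 m.
V₂ = q/y₂ = 4.360/2.076 = 2.100 m/s.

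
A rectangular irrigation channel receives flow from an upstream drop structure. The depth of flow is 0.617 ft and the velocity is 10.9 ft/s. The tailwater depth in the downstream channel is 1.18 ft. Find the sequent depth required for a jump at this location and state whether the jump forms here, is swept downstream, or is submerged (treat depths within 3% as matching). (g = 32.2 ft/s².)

y₂ = 1.85 ft; the jump is swept downstream

Fr₁ = V₁/√(g·y₁) = 10.9/√(32.2×0.617) = 2.45.
From the momentum equation for a rectangular channel, y₂/y₁ = ½[√(1 + 8Fr₁²) − 1] = ½[√48.84 − 1] = 2.99.
y₂ = 2.99 × 0.617 = 1.85 ft.
Tailwater y_tw = 1.18 ft: y_tw < y₂, so the jump is swept downstream.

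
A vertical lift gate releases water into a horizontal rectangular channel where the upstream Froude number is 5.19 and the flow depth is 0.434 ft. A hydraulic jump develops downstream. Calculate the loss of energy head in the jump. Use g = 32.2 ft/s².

Fr₁ = 5.19 (given).
From the momentum equation for a rectangular channel, y₂/y₁ = ½[√(1 + 8Fr₁²) − 1] = ½[√216.5 − 1] = 6.86.
y₂ = 6.86 × 0.434 = 2.98 ft.
Head loss: ΔE = (y₂ − y₁)³/(4y₁y₂) = (2.98 − 0.434)³/(4×0.434×2.98) = 16.4/5.17 = 3.18 ft.

ΔE = 3.18 ft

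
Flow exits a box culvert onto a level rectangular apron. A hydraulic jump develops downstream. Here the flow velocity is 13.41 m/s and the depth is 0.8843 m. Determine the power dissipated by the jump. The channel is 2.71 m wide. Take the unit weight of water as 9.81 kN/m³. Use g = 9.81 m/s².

P = 1426 kW

Fr₁ = V₁/√(g·y₁) = 13.41/√(9.81×0.8843) = 4.553.
From the momentum equation for a rectangular channel, y₂/y₁ = ½[√(1 + 8Fr₁²) − 1] = ½[√166.84 − 1] = 5.958.
y₂ = 5.958 × 0.8843 = 5.269 m.
q = V₁·y₁ = 13.41 × 0.8843 = 11.86 m²/s. V₂ = q/y₂ = 11.86/5.269 = 2.251 m/s. E₁ = y₁ + V₁²/2g = 10.05 m; E₂ = y₂ + V₂²/2g = 5.527 m. ΔE = E₁ − E₂ = 4.523 m.
Q = q·b = 11.86 × 2.71 = 32.14 m³/s. P = γ·Q·ΔE = 9.81 × 32.14 × 4.523 = 1426 kW.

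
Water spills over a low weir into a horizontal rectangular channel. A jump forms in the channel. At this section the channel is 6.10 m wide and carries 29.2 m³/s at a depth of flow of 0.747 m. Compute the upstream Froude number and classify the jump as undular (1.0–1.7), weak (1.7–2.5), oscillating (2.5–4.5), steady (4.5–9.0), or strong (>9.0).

Fr₁ = 2.37; weak jump

q = Q/b = 29.2/6.10 = 4.79 m²/s; V₁ = q/y₁ = 6.41 m/s. Fr₁ = V₁/√(g·y₁) = 2.37.
Fr₁ = 2.37 lies in the weak range.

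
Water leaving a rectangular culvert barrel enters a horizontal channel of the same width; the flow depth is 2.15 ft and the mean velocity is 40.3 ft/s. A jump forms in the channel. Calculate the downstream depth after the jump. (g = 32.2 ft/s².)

y₂ = 13.7 ft

Fr₁ = V₁/√(g·y₁) = 40.3/√(32.2×2.15) = 4.84.
From the momentum equation for a rectangular channel, y₂/y₁ = ½[√(1 + 8Fr₁²) − 1] = ½[√188.7 − 1] = 6.37.
y₂ = 6.37 × 2.15 = 13.7 ft.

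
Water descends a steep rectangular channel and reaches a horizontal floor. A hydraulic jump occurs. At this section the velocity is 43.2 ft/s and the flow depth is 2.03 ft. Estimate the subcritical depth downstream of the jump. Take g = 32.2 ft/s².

Fr₁ = V₁/√(g·y₁) = 43.2/√(32.2×2.03) = 5.34.
From the momentum equation for a rectangular channel, y₂/y₁ = ½[√(1 + 8Fr₁²) − 1] = ½[√229.4 − 1] = 7.07.
y₂ = 7.07 × 2.03 = 14.4 ft.

y₂ = 14.4 ft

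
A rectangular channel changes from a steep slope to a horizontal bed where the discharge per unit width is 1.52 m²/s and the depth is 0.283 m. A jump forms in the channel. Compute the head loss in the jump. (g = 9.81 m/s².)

ΔE = 0.509 m

V₁ = q/y₁ = 1.52/0.283 = 5.37 m/s. Fr₁ = V₁/√(g·y₁) = 5.37/√(9.81×0.283) = 3.22.
From the momentum equation for a rectangular channel, y₂/y₁ = ½[√(1 + 8Fr₁²) − 1] = ½[√84.13 − 1] = 4.09.
y₂ = 4.09 × 0.283 = 1.16 m.
V₂ = q/y₂ = 1.52/1.16 = 1.31 m/s. E₁ = y₁ + V₁²/2g = 1.75 m; E₂ = y₂ + V₂²/2g = 1.24 m. ΔE = E₁ − E₂ = 0.509 m.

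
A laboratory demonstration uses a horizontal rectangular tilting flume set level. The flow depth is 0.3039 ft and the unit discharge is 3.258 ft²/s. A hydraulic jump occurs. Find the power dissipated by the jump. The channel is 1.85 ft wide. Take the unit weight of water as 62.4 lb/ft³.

P = 0.4557 hp

V₁ = q/y₁ = 3.258/0.3039 = 10.72 ft/s. Fr₁ = V₁/√(g·y₁) = 10.72/√(32.2×0.3039) = 3.427.
Conjugate-depth relation: y₂/y₁ = ½[√(1 + 8Fr₁²) − 1] = ½[√94.960 − 1] = 4.372.
y₂ = 4.372 × 0.3039 = 1.329 ft.
Head loss: ΔE = (y₂ − y₁)³/(4y₁y₂) = (1.329 − 0.3039)³/(4×0.3039×1.329) = 1.076/1.615 = 0.6664 ft.
Q = q·b = 3.258 × 1.85 = 6.027 cfs. P = γ·Q·ΔE/550 = 62.4 × 6.027 × 0.6664 / 550 = 0.4557 hp.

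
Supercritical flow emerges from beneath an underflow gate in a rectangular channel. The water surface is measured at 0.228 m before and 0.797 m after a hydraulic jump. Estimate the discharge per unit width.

For a rectangular channel the momentum equation gives q² = ½·g·y₁·y₂·(y₁ + y₂) = ½×9.81×0.228×0.797×1.03 = 0.914.
q = √0.914 = 0.956 m²/s.

q = 0.956 m²/s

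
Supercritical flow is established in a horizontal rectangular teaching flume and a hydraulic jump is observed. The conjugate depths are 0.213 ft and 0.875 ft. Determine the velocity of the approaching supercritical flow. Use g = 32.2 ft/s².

V₁ = 8.48 ft/s

For a rectangular channel the momentum equation gives q² = ½·g·y₁·y₂·(y₁ + y₂) = ½×32.2×0.213×0.875×1.09 = 3.26.
q = √3.26 = 1.81 ft²/s.
V₁ = q/y₁ = 1.81/0.213 = 8.48 ft/s.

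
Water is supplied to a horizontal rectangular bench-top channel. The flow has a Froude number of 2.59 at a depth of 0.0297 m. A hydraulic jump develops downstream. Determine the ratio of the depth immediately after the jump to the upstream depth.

y₂/y₁ = 3.20

Fr₁ = 2.59 (given).
Conjugate-depth relation: y₂/y₁ = ½[√(1 + 8Fr₁²) − 1] = ½[√54.66 − 1] = 3.20.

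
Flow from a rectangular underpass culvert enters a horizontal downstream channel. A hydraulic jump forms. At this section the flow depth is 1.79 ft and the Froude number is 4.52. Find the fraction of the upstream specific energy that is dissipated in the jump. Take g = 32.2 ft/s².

ΔE/E₁ = 0.447 (44.7%)

Fr₁ = 4.52 (given).
Sequent-depth ratio: y₂/y₁ = ½[√(1 + 8Fr₁²) − 1] = ½[√164.4 − 1] = 5.91.
y₂ = 5.91 × 1.79 = 10.6 ft.
E₁ = y₁(1 + Fr₁²/2) = 1.79×(1 + 4.52²/2) = 20.1 ft. ΔE = (y₂ − y₁)³/(4y₁y₂) = 8.97 ft. ΔE/E₁ = 8.97/20.1 = 0.447.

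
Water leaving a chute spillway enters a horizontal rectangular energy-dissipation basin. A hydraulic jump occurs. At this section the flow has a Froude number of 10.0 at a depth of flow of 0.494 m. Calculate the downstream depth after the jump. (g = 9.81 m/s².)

Fr₁ = 10.0 (given).
Bélanger equation: y₂/y₁ = ½[√(1 + 8Fr₁²) − 1] = ½[√801.0 − 1] = 13.7.
y₂ = 13.7 × 0.494 = 6.74 m.

y₂ = 6.74 m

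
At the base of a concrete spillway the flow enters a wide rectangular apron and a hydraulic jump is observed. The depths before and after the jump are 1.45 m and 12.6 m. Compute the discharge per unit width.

q = 35.5 m²/s

For a rectangular channel the momentum equation gives q² = ½·g·y₁·y₂·(y₁ + y₂) = ½×9.81×1.45×12.6×14.0 = 1259.
q = √1259 = 35.5 m²/s.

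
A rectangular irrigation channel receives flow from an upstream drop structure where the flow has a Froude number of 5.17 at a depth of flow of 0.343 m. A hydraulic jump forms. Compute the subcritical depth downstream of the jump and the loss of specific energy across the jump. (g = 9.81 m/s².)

y₂ = 2.34 m; ΔE = 2.49 m

Fr₁ = 5.17 (given).
By Bélanger, y₂/y₁ = ½[√(1 + 8Fr₁²) − 1] = ½[√214.8 − 1] = 6.83.
y₂ = 6.83 × 0.343 = 2.34 m.
V₁ = Fr₁·√(g·y₁) = 5.17×√(9.81×0.343) = 9.48 m/s; q = V₁·y₁ = 3.25 m²/s. V₂ = q/y₂ = 3.25/2.34 = 1.39 m/s. E₁ = y₁ + V₁²/2g = 4.93 m; E₂ = y₂ + V₂²/2g = 2.44 m. ΔE = E₁ − E₂ = 2.49 m.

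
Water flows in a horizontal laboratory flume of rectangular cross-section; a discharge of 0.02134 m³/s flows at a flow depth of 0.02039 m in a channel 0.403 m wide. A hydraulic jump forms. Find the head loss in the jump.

q = Q/b = 0.02134/0.403 = 0.05295 m²/s; V₁ = q/y₁ = 2.597 m/s. Fr₁ = V₁/√(g·y₁) = 5.807.
Sequent-depth ratio: y₂/y₁ = ½[√(1 + 8Fr₁²) − 1] = ½[√270.74 − 1] = 7.727.
y₂ = 7.727 × 0.02039 = 0.1576 m.
Head loss: ΔE = (y₂ − y₁)³/(4y₁y₂) = (0.1576 − 0.02039)³/(4×0.02039×0.1576) = 0.002581/0.01285 = 0.2008 m.

ΔE = 0.2008 m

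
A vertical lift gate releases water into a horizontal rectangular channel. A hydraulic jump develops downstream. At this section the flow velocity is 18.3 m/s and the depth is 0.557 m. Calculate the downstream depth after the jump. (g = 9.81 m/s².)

y₂ = 5.89 m

Fr₁ = V₁/√(g·y₁) = 18.3/√(9.81×0.557) = 7.83.
By Bélanger, y₂/y₁ = ½[√(1 + 8Fr₁²) − 1] = ½[√491.3 − 1] = 10.6.
y₂ = 10.6 × 0.557 = 5.89 m.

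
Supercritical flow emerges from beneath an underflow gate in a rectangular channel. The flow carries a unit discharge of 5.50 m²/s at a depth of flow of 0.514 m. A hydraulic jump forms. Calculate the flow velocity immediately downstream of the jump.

V₂ = 1.71 m/s

V₁ = q/y₁ = 5.50/0.514 = 10.7 m/s. Fr₁ = V₁/√(g·y₁) = 10.7/√(9.81×0.514) = 4.77.
From the momentum equation for a rectangular channel, y₂/y₁ = ½[√(1 + 8Fr₁²) − 1] = ½[√182.7 − 1] = 6.26.
y₂ = 6.26 × 0.514 = 3.22 m.
V₂ = q/y₂ = 5.50/3.22 = 1.71 m/s.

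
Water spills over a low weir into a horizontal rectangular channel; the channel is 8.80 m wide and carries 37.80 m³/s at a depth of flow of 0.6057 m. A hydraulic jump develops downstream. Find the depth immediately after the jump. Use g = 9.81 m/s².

q = Q/b = 37.80/8.80 = 4.295 m²/s; V₁ = q/y₁ = 7.092 m/s. Fr₁ = V₁/√(g·y₁) = 2.909.
Sequent-depth ratio: y₂/y₁ = ½[√(1 + 8Fr₁²) − 1] = ½[√68.712 − 1] = 3.645.
y₂ = 3.645 × 0.6057 = 2.208 m.

y₂ = 2.208 m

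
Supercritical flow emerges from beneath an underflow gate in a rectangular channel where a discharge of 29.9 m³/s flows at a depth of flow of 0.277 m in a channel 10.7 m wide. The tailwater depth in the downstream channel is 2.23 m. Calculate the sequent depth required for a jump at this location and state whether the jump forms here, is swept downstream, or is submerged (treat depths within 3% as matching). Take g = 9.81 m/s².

q = Q/b = 29.9/10.7 = 2.79 m²/s; V₁ = q/y₁ = 10.1 m/s. Fr₁ = V₁/√(g·y₁) = 6.12.
Conjugate-depth relation: y₂/y₁ = ½[√(1 + 8Fr₁²) − 1] = ½[√300.6 − 1] = 8.17.
y₂ = 8.17 × 0.277 = 2.26 m.
Tailwater y_tw = 2.23 m: y_tw ≈ y₂, so the jump forms here.

y₂ = 2.26 m; the jump forms here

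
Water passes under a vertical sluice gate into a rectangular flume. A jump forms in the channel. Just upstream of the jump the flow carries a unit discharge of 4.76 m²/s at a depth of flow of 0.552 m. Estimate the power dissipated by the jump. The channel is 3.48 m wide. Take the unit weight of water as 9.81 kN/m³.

V₁ = q/y₁ = 4.76/0.552 = 8.62 m/s. Fr₁ = V₁/√(g·y₁) = 8.62/√(9.81×0.552) = 3.71.
Conjugate-depth relation: y₂/y₁ = ½[√(1 + 8Fr₁²) − 1] = ½[√110.9 − 1] = 4.76.
y₂ = 4.76 × 0.552 = 2.63 m.
Head loss: ΔE = (y₂ − y₁)³/(4y₁y₂) = (2.63 − 0.552)³/(4×0.552×2.63) = 8.97/5.81 = 1.55 m.
Q = q·b = 4.76 × 3.48 = 16.6 m³/s. P = γ·Q·ΔE = 9.81 × 16.6 × 1.55 = 251 kW.

P = 251 kW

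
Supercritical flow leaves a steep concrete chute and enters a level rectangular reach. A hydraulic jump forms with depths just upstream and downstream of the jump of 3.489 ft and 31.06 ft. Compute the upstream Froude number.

Fr₁ = 6.639

For a rectangular channel the momentum equation gives q² = ½·g·y₁·y₂·(y₁ + y₂) = ½×32.2×3.489×31.06×34.55 = 60279.
q = √60279 = 245.5 ft²/s.
V₁ = q/y₁ = 70.37 ft/s; Fr₁ = V₁/√(g·y₁) = 6.639.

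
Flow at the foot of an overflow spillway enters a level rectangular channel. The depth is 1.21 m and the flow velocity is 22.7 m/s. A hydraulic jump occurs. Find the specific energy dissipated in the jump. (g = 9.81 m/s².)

Fr₁ = V₁/√(g·y₁) = 22.7/√(9.81×1.21) = 6.59.
From the momentum equation for a rectangular channel, y₂/y₁ = ½[√(1 + 8Fr₁²) − 1] = ½[√348.3 − 1] = 8.83.
y₂ = 8.83 × 1.21 = 10.7 m.
q = V₁·y₁ = 22.7 × 1.21 = 27.5 m²/s. V₂ = q/y₂ = 27.5/10.7 = 2.57 m/s. E₁ = y₁ + V₁²/2g = 27.5 m; E₂ = y₂ + V₂²/2g = 11.0 m. ΔE = E₁ − E₂ = 16.5 m.

ΔE = 16.5 m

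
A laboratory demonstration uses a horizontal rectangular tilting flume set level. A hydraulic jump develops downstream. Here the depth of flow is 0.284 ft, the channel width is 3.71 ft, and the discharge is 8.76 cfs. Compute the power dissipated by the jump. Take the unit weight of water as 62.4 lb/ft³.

q = Q/b = 8.76/3.71 = 2.36 ft²/s; V₁ = q/y₁ = 8.31 ft/s. Fr₁ = V₁/√(g·y₁) = 2.75.
Conjugate-depth relation: y₂/y₁ = ½[√(1 + 8Fr₁²) − 1] = ½[√61.47 − 1] = 3.42.
y₂ = 3.42 × 0.284 = 0.971 ft.
Head loss: ΔE = (y₂ − y₁)³/(4y₁y₂) = (0.971 − 0.284)³/(4×0.284×0.971) = 0.325/1.10 = 0.294 ft.
P = γ·Q·ΔE/550 = 62.4 × 8.76 × 0.294 / 550 = 0.292 hp.

P = 0.292 hp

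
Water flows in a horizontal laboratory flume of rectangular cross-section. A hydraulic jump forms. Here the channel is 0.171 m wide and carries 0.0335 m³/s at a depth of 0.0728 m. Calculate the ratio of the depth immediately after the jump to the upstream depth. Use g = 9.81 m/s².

q = Q/b = 0.0335/0.171 = 0.196 m²/s; V₁ = q/y₁ = 2.69 m/s. Fr₁ = V₁/√(g·y₁) = 3.18.
Sequent-depth ratio: y₂/y₁ = ½[√(1 + 8Fr₁²) − 1] = ½[√82.12 − 1] = 4.03.

y₂/y₁ = 4.03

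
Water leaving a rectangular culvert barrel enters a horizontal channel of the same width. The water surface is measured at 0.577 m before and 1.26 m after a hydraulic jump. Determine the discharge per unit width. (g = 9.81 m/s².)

q = 2.56 m²/s

For a rectangular channel the momentum equation gives q² = ½·g·y₁·y₂·(y₁ + y₂) = ½×9.81×0.577×1.26×1.84 = 6.55.
q = √6.55 = 2.56 m²/s.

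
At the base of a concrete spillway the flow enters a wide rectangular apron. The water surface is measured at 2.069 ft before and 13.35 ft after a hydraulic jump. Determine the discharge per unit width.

For a rectangular channel the momentum equation gives q² = ½·g·y₁·y₂·(y₁ + y₂) = ½×32.2×2.069×13.35×15.42 = 6857.
q = √6857 = 82.81 ft²/s.

q = 82.81 ft²/s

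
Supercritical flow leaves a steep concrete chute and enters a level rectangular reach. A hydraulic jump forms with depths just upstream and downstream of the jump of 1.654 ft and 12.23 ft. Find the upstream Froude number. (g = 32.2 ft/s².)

Fr₁ = 5.571

For a rectangular channel the momentum equation gives q² = ½·g·y₁·y₂·(y₁ + y₂) = ½×32.2×1.654×12.23×13.88 = 4522.
q = √4522 = 67.24 ft²/s.
V₁ = q/y₁ = 40.66 ft/s; Fr₁ = V₁/√(g·y₁) = 5.571.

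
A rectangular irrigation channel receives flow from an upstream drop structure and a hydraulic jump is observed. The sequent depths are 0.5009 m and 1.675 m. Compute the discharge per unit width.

q = 2.992 m²/s

For a rectangular channel the momentum equation gives q² = ½·g·y₁·y₂·(y₁ + y₂) = ½×9.81×0.5009×1.675×2.176 = 8.955.
q = √8.955 = 2.992 m²/s.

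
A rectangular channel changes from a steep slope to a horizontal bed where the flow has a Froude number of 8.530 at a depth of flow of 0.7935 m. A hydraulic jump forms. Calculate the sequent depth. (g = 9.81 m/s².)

y₂ = 9.184 m

Fr₁ = 8.530 (given).
Bélanger equation: y₂/y₁ = ½[√(1 + 8Fr₁²) − 1] = ½[√583.09 − 1] = 11.57.
y₂ = 11.57 × 0.7935 = 9.184 m.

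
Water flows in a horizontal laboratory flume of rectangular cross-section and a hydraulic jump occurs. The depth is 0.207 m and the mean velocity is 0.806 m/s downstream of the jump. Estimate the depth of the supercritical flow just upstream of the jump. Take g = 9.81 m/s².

y₁ = 0.0918 m

Fr₂ = V₂/√(g·y₂) = 0.806/√(9.81×0.207) = 0.566.
From the momentum equation (using Fr₂), y₁/y₂ = ½[√(1 + 8Fr₂²) − 1] = ½[√3.559 − 1] = 0.443.
y₁ = 0.443 × 0.207 = 0.0918 m.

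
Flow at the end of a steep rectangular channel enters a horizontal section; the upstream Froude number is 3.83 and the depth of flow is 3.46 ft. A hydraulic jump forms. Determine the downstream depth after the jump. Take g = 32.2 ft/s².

Fr₁ = 3.83 (given).
Sequent-depth ratio: y₂/y₁ = ½[√(1 + 8Fr₁²) − 1] = ½[√118.4 − 1] = 4.94.
y₂ = 4.94 × 3.46 = 17.1 ft.

y₂ = 17.1 ft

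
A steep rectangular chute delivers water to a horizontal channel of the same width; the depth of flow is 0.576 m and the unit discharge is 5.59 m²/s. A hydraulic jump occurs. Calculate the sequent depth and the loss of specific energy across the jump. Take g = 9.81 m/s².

V₁ = q/y₁ = 5.59/0.576 = 9.70 m/s. Fr₁ = V₁/√(g·y₁) = 9.70/√(9.81×0.576) = 4.08.
Sequent-depth ratio: y₂/y₁ = ½[√(1 + 8Fr₁²) − 1] = ½[√134.3 − 1] = 5.30.
y₂ = 5.30 × 0.576 = 3.05 m.
V₂ = q/y₂ = 5.59/3.05 = 1.83 m/s. E₁ = y₁ + V₁²/2g = 5.38 m; E₂ = y₂ + V₂²/2g = 3.22 m. ΔE = E₁ − E₂ = 2.16 m.

y₂ = 3.05 m; ΔE = 2.16 m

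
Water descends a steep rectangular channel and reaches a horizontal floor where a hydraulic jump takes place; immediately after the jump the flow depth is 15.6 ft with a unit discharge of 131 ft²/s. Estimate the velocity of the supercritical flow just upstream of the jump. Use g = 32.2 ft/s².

V₁ = 36.7 ft/s

V₂ = q/y₂ = 131/15.6 = 8.40 ft/s; Fr₂ = V₂/√(g·y₂) = 0.375.
Since the conjugate-depth ratio holds either way, y₁/y₂ = ½[√(1 + 8Fr₂²) − 1] = ½[√2.123 − 1] = 0.229.
y₁ = 0.229 × 15.6 = 3.57 ft.
V₁ = q/y₁ = 131/3.57 = 36.7 ft/s.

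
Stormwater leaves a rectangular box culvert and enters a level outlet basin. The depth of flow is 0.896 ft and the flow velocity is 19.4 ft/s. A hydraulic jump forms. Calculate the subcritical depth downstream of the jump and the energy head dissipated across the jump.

Fr₁ = V₁/√(g·y₁) = 19.4/√(32.2×0.896) = 3.61.
From the momentum equation for a rectangular channel, y₂/y₁ = ½[√(1 + 8Fr₁²) − 1] = ½[√105.4 − 1] = 4.63.
y₂ = 4.63 × 0.896 = 4.15 ft.
q = V₁·y₁ = 19.4 × 0.896 = 17.4 ft²/s. V₂ = q/y₂ = 17.4/4.15 = 4.19 ft/s. E₁ = y₁ + V₁²/2g = 6.74 ft; E₂ = y₂ + V₂²/2g = 4.42 ft. ΔE = E₁ − E₂ = 2.32 ft.

y₂ = 4.15 ft; ΔE = 2.32 ft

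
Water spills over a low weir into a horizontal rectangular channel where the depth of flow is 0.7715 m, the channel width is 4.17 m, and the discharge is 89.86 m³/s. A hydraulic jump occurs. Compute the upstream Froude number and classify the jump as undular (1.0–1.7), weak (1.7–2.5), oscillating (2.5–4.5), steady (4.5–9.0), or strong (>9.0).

q = Q/b = 89.86/4.17 = 21.55 m²/s; V₁ = q/y₁ = 27.93 m/s. Fr₁ = V₁/√(g·y₁) = 10.15.
Fr₁ = 10.15 lies in the strong range.

Fr₁ = 10.15; strong jump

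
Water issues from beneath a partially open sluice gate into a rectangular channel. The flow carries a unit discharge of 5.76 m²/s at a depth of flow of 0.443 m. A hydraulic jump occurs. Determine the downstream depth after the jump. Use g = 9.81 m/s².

y₂ = 3.69 m

V₁ = q/y₁ = 5.76/0.443 = 13.0 m/s. Fr₁ = V₁/√(g·y₁) = 13.0/√(9.81×0.443) = 6.24.
Sequent-depth ratio: y₂/y₁ = ½[√(1 + 8Fr₁²) − 1] = ½[√312.2 − 1] = 8.33.
y₂ = 8.33 × 0.443 = 3.69 m.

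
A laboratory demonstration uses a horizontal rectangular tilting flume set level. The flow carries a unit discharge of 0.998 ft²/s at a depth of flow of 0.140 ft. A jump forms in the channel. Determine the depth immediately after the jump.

y₂ = 0.598 ft

V₁ = q/y₁ = 0.998/0.140 = 7.13 ft/s. Fr₁ = V₁/√(g·y₁) = 7.13/√(32.2×0.140) = 3.36.
By Bélanger, y₂/y₁ = ½[√(1 + 8Fr₁²) − 1] = ½[√91.18 − 1] = 4.27.
y₂ = 4.27 × 0.140 = 0.598 ft.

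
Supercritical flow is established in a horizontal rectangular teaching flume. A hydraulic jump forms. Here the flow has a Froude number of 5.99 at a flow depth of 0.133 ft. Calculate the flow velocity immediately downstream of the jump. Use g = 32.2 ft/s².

Fr₁ = 5.99 (given).
By Bélanger, y₂/y₁ = ½[√(1 + 8Fr₁²) − 1] = ½[√288.0 − 1] = 7.99.
y₂ = 7.99 × 0.133 = 1.06 ft.
V₁ = Fr₁·√(g·y₁) = 5.99×√(32.2×0.133) = 12.4 ft/s; q = V₁·y₁ = 1.65 ft²/s.
V₂ = q/y₂ = 1.65/1.06 = 1.55 ft/s.

V₂ = 1.55 ft/s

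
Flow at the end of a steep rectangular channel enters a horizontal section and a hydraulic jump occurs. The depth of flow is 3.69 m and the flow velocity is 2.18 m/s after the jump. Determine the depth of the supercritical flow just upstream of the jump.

Fr₂ = V₂/√(g·y₂) = 2.18/√(9.81×3.69) = 0.362.
From the momentum equation (using Fr₂), y₁/y₂ = ½[√(1 + 8Fr₂²) − 1] = ½[√2.050 − 1] = 0.216.
y₁ = 0.216 × 3.69 = 0.797 m.

y₁ = 0.797 m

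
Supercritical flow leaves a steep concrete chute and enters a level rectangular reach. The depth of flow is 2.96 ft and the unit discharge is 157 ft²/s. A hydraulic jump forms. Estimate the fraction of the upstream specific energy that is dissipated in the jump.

ΔE/E₁ = 0.525 (52.5%)

V₁ = q/y₁ = 157/2.96 = 53.0 ft/s. Fr₁ = V₁/√(g·y₁) = 53.0/√(32.2×2.96) = 5.43.
Conjugate-depth relation: y₂/y₁ = ½[√(1 + 8Fr₁²) − 1] = ½[√237.1 − 1] = 7.20.
y₂ = 7.20 × 2.96 = 21.3 ft.
E₁ = y₁ + V₁²/2g = 46.6 ft. ΔE = (y₂ − y₁)³/(4y₁y₂) = 24.5 ft. ΔE/E₁ = 24.5/46.6 = 0.525.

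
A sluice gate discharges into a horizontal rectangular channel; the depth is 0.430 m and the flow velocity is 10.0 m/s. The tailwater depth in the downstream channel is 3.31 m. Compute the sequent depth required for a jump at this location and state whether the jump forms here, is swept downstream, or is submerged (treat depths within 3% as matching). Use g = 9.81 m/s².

y₂ = 2.75 m; the jump is submerged

Fr₁ = V₁/√(g·y₁) = 10.0/√(9.81×0.430) = 4.87.
From the momentum equation for a rectangular channel, y₂/y₁ = ½[√(1 + 8Fr₁²) − 1] = ½[√190.6 − 1] = 6.40.
y₂ = 6.40 × 0.430 = 2.75 m.
Tailwater y_tw = 3.31 m: y_tw > y₂, so the jump is submerged.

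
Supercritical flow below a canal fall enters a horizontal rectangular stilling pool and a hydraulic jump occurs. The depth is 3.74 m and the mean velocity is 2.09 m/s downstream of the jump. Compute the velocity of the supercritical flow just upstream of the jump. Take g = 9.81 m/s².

Fr₂ = V₂/√(g·y₂) = 2.09/√(9.81×3.74) = 0.345.
The Bélanger relation is symmetric: y₁/y₂ = ½[√(1 + 8Fr₂²) − 1] = ½[√1.952 − 1] = 0.199.
y₁ = 0.199 × 3.74 = 0.743 m.
V₁ = q/y₁ = 7.82/0.743 = 10.5 m/s.

V₁ = 10.5 m/s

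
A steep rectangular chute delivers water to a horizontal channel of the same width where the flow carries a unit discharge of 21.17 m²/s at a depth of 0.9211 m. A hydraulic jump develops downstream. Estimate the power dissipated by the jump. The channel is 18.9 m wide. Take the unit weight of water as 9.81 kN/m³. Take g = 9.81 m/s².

V₁ = q/y₁ = 21.17/0.9211 = 22.98 m/s. Fr₁ = V₁/√(g·y₁) = 22.98/√(9.81×0.9211) = 7.646.
Bélanger equation: y₂/y₁ = ½[√(1 + 8Fr₁²) − 1] = ½[√468.67 − 1] = 10.32.
y₂ = 10.32 × 0.9211 = 9.510 m.
V₂ = q/y₂ = 21.17/9.510 = 2.226 m/s. E₁ = y₁ + V₁²/2g = 27.84 m; E₂ = y₂ + V₂²/2g = 9.762 m. ΔE = E₁ − E₂ = 18.08 m.
Q = q·b = 21.17 × 18.9 = 400.1 m³/s. P = γ·Q·ΔE = 9.81 × 400.1 × 18.08 = 70974 kW.

P = 70974 kW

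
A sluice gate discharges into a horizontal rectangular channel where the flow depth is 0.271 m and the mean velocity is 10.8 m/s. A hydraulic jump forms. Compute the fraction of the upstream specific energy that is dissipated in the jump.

Fr₁ = V₁/√(g·y₁) = 10.8/√(9.81×0.271) = 6.62.
By Bélanger, y₂/y₁ = ½[√(1 + 8Fr₁²) − 1] = ½[√352.0 − 1] = 8.88.
y₂ = 8.88 × 0.271 = 2.41 m.
E₁ = y₁ + V₁²/2g = 6.22 m. ΔE = (y₂ − y₁)³/(4y₁y₂) = 3.73 m. ΔE/E₁ = 3.73/6.22 = 0.601.

ΔE/E₁ = 0.601 (60.1%)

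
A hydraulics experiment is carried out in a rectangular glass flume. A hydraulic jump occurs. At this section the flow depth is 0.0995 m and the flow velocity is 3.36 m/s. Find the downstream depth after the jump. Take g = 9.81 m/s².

Fr₁ = V₁/√(g·y₁) = 3.36/√(9.81×0.0995) = 3.40.
From the momentum equation for a rectangular channel, y₂/y₁ = ½[√(1 + 8Fr₁²) − 1] = ½[√93.53 − 1] = 4.34.
y₂ = 4.34 × 0.0995 = 0.431 m.

y₂ = 0.431 m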